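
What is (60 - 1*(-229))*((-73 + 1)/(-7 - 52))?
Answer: 20808/59 ≈ 352.68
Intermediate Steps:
(60 - 1*(-229))*((-73 + 1)/(-7 - 52)) = (60 + 229)*(-72/(-59)) = 289*(-72*(-1/59)) = 289*(72/59) = 20808/59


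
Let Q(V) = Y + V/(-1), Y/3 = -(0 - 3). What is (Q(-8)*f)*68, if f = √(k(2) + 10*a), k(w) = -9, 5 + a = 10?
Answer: 1156*√41 ≈ 7402.0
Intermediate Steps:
a = 5 (a = -5 + 10 = 5)
f = √41 (f = √(-9 + 10*5) = √(-9 + 50) = √41 ≈ 6.4031)
Y = 9 (Y = 3*(-(0 - 3)) = 3*(-1*(-3)) = 3*3 = 9)
Q(V) = 9 - V (Q(V) = 9 + V/(-1) = 9 + V*(-1) = 9 - V)
(Q(-8)*f)*68 = ((9 - 1*(-8))*√41)*68 = ((9 + 8)*√41)*68 = (17*√41)*68 = 1156*√41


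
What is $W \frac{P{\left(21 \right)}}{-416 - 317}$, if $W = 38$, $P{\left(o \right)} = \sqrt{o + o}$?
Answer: $- \frac{38 \sqrt{42}}{733} \approx -0.33597$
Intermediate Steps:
$P{\left(o \right)} = \sqrt{2} \sqrt{o}$ ($P{\left(o \right)} = \sqrt{2 o} = \sqrt{2} \sqrt{o}$)
$W \frac{P{\left(21 \right)}}{-416 - 317} = 38 \frac{\sqrt{2} \sqrt{21}}{-416 - 317} = 38 \frac{\sqrt{42}}{-733} = 38 \sqrt{42} \left(- \frac{1}{733}\right) = 38 \left(- \frac{\sqrt{42}}{733}\right) = - \frac{38 \sqrt{42}}{733}$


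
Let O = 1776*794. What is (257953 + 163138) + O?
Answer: 1831235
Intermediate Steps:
O = 1410144
(257953 + 163138) + O = (257953 + 163138) + 1410144 = 421091 + 1410144 = 1831235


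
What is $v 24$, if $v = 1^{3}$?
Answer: $24$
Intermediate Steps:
$v = 1$
$v 24 = 1 \cdot 24 = 24$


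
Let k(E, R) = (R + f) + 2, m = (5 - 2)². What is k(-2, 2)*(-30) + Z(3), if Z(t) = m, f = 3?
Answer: -201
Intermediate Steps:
m = 9 (m = 3² = 9)
Z(t) = 9
k(E, R) = 5 + R (k(E, R) = (R + 3) + 2 = (3 + R) + 2 = 5 + R)
k(-2, 2)*(-30) + Z(3) = (5 + 2)*(-30) + 9 = 7*(-30) + 9 = -210 + 9 = -201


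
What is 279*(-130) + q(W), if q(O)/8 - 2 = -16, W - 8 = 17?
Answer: -36382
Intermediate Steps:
W = 25 (W = 8 + 17 = 25)
q(O) = -112 (q(O) = 16 + 8*(-16) = 16 - 128 = -112)
279*(-130) + q(W) = 279*(-130) - 112 = -36270 - 112 = -36382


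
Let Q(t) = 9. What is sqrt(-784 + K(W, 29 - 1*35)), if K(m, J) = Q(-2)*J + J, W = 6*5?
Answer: 2*I*sqrt(211) ≈ 29.052*I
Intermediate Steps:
W = 30
K(m, J) = 10*J (K(m, J) = 9*J + J = 10*J)
sqrt(-784 + K(W, 29 - 1*35)) = sqrt(-784 + 10*(29 - 1*35)) = sqrt(-784 + 10*(29 - 35)) = sqrt(-784 + 10*(-6)) = sqrt(-784 - 60) = sqrt(-844) = 2*I*sqrt(211)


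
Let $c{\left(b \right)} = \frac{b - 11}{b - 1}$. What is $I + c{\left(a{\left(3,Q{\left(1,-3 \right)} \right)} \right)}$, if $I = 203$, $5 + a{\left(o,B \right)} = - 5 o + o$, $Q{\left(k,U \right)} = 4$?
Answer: $\frac{1841}{9} \approx 204.56$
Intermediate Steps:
$a{\left(o,B \right)} = -5 - 4 o$ ($a{\left(o,B \right)} = -5 + \left(- 5 o + o\right) = -5 - 4 o$)
$c{\left(b \right)} = \frac{-11 + b}{-1 + b}$
$I + c{\left(a{\left(3,Q{\left(1,-3 \right)} \right)} \right)} = 203 + \frac{-11 - 17}{-1 - 17} = 203 + \frac{1}{-18} \left(-28\right) = 203 - - \frac{14}{9} = 203 + \frac{14}{9} = \frac{1841}{9}$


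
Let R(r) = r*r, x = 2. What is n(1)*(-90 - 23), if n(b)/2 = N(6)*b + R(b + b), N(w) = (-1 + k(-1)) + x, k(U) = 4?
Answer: -2034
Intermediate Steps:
N(w) = 5 (N(w) = (-1 + 4) + 2 = 3 + 2 = 5)
R(r) = r**2
n(b) = 8*b**2 + 10*b (n(b) = 2*(5*b + (b + b)**2) = 2*(5*b + (2*b)**2) = 2*(5*b + 4*b**2) = 2*(4*b**2 + 5*b) = 8*b**2 + 10*b)
n(1)*(-90 - 23) = (2*1*(5 + 4*1))*(-90 - 23) = (2*1*(5 + 4))*(-113) = (2*1*9)*(-113) = 18*(-113) = -2034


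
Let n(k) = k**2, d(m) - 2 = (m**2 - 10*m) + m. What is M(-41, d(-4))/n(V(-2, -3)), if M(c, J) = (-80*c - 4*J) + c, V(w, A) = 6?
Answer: 3023/36 ≈ 83.972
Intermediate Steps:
d(m) = 2 + m**2 - 9*m (d(m) = 2 + ((m**2 - 10*m) + m) = 2 + (m**2 - 9*m) = 2 + m**2 - 9*m)
M(c, J) = -79*c - 4*J
M(-41, d(-4))/n(V(-2, -3)) = (-79*(-41) - 4*(2 + (-4)**2 - 9*(-4)))/(6**2) = (3239 - 4*(2 + 16 + 36))/36 = (3239 - 4*54)*(1/36) = (3239 - 216)*(1/36) = 3023*(1/36) = 3023/36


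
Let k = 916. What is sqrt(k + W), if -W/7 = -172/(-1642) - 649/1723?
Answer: sqrt(1836766123881055)/1414583 ≈ 30.297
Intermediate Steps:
W = 2692557/1414583 (W = -7*(-172/(-1642) - 649/1723) = -7*(-172*(-1/1642) - 649*1/1723) = -7*(86/821 - 649/1723) = -7*(-384651/1414583) = 2692557/1414583 ≈ 1.9034)
sqrt(k + W) = sqrt(916 + 2692557/1414583) = sqrt(1298450585/1414583) = sqrt(1836766123881055)/1414583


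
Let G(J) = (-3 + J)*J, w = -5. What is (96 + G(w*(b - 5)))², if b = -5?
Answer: 5982916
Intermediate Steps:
G(J) = J*(-3 + J)
(96 + G(w*(b - 5)))² = (96 + (-5*(-5 - 5))*(-3 - 5*(-5 - 5)))² = (96 + (-5*(-10))*(-3 - 5*(-10)))² = (96 + 50*(-3 + 50))² = (96 + 50*47)² = (96 + 2350)² = 2446² = 5982916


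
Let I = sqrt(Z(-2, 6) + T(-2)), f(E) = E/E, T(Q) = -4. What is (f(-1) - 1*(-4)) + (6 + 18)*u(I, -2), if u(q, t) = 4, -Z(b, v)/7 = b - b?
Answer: 101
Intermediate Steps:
Z(b, v) = 0 (Z(b, v) = -7*(b - b) = -7*0 = 0)
f(E) = 1
I = 2*I (I = sqrt(0 - 4) = sqrt(-4) = 2*I ≈ 2.0*I)
(f(-1) - 1*(-4)) + (6 + 18)*u(I, -2) = (1 - 1*(-4)) + (6 + 18)*4 = (1 + 4) + 24*4 = 5 + 96 = 101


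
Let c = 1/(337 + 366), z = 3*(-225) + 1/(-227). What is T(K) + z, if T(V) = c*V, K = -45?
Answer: -107728093/159581 ≈ -675.07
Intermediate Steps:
z = -153226/227 (z = -675 - 1/227 = -153226/227 ≈ -675.00)
c = 1/703 ≈ 0.0014225
T(V) = V/703
T(K) + z = (1/703)*(-45) - 153226/227 = -45/703 - 153226/227 = -107728093/159581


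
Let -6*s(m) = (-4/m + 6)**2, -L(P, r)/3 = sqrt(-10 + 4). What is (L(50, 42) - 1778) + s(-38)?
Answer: -1932302/1083 - 3*I*sqrt(6) ≈ -1784.2 - 7.3485*I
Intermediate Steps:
L(P, r) = -3*I*sqrt(6) (L(P, r) = -3*sqrt(-10 + 4) = -3*I*sqrt(6))
s(m) = -(6 - 4/m)**2/6 (s(m) = -(-4/m + 6)**2/6 = -(6 - 4/m)**2/6)
(L(50, 42) - 1778) + s(-38) = (-3*I*sqrt(6) - 1778) - 2/3*(-2 + 3*(-38))**2/(-38)**2 = (-1778 - 3*I*sqrt(6)) - 2/3*1/1444*(-2 - 114)**2 = (-1778 - 3*I*sqrt(6)) - 2/3*1/1444*(-116)**2 = (-1778 - 3*I*sqrt(6)) - 2/3*1/1444*13456 = (-1778 - 3*I*sqrt(6)) - 6728/1083 = -1932302/1083 - 3*I*sqrt(6)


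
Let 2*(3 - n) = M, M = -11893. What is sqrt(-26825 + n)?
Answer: 3*I*sqrt(9278)/2 ≈ 144.48*I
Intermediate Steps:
n = 11899/2 (n = 3 - 1/2*(-11893) = 3 + 11893/2 = 11899/2 ≈ 5949.5)
sqrt(-26825 + n) = sqrt(-26825 + 11899/2) = sqrt(-41751/2) = 3*I*sqrt(9278)/2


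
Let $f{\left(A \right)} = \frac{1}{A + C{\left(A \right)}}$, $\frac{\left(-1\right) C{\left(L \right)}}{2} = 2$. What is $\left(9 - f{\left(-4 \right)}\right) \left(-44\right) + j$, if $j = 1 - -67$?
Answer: $- \frac{667}{2} \approx -333.5$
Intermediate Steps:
$j = 68$ ($j = 1 + 67 = 68$)
$C{\left(L \right)} = -4$ ($C{\left(L \right)} = \left(-2\right) 2 = -4$)
$f{\left(A \right)} = \frac{1}{-4 + A}$ ($f{\left(A \right)} = \frac{1}{A - 4} = \frac{1}{-4 + A}$)
$\left(9 - f{\left(-4 \right)}\right) \left(-44\right) + j = \left(9 - \frac{1}{-4 - 4}\right) \left(-44\right) + 68 = \left(9 - \frac{1}{-8}\right) \left(-44\right) + 68 = \left(9 - - \frac{1}{8}\right) \left(-44\right) + 68 = \left(9 + \frac{1}{8}\right) \left(-44\right) + 68 = \frac{73}{8} \left(-44\right) + 68 = - \frac{803}{2} + 68 = - \frac{667}{2}$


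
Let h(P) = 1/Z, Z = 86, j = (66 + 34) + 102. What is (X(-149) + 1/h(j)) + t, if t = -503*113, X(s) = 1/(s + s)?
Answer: -16912395/298 ≈ -56753.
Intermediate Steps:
X(s) = 1/(2*s)
j = 202 (j = 100 + 102 = 202)
h(P) = 1/86
t = -56839
(X(-149) + 1/h(j)) + t = ((½)/(-149) + 1/(1/86)) - 56839 = ((½)*(-1/149) + 86) - 56839 = (-1/298 + 86) - 56839 = 25627/298 - 56839 = -16912395/298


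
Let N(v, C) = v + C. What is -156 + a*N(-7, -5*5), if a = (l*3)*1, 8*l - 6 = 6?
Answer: -300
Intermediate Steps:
l = 3/2 (l = 3/4 + (1/8)*6 = 3/4 + 3/4 = 3/2 ≈ 1.5000)
a = 9/2 (a = ((3/2)*3)*1 = (9/2)*1 = 9/2 ≈ 4.5000)
N(v, C) = C + v
-156 + a*N(-7, -5*5) = -156 + 9*(-5*5 - 7)/2 = -156 + 9*(-25 - 7)/2 = -156 + (9/2)*(-32) = -156 - 144 = -300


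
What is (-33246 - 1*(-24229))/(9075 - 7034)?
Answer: -9017/2041 ≈ -4.4179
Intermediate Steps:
(-33246 - 1*(-24229))/(9075 - 7034) = (-33246 + 24229)/2041 = -9017*1/2041 = -9017/2041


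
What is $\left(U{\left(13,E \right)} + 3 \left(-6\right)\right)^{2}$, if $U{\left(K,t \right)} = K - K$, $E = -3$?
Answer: $324$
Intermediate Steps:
$U{\left(K,t \right)} = 0$
$\left(U{\left(13,E \right)} + 3 \left(-6\right)\right)^{2} = \left(0 + 3 \left(-6\right)\right)^{2} = \left(0 - 18\right)^{2} = \left(-18\right)^{2} = 324$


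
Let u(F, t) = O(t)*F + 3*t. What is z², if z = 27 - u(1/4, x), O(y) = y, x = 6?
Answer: 225/4 ≈ 56.250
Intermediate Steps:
u(F, t) = 3*t + F*t (u(F, t) = t*F + 3*t = F*t + 3*t = 3*t + F*t)
z = 15/2 (z = 27 - 6*(3 + 1/4) = 27 - 6*(3 + ¼) = 27 - 6*13/4 = 27 - 1*39/2 = 27 - 39/2 = 15/2 ≈ 7.5000)
z² = (15/2)² = 225/4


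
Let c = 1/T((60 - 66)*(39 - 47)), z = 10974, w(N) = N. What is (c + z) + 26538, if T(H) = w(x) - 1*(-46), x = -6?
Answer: 1500481/40 ≈ 37512.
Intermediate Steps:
T(H) = 40 (T(H) = -6 - 1*(-46) = -6 + 46 = 40)
c = 1/40 ≈ 0.025000
(c + z) + 26538 = (1/40 + 10974) + 26538 = 438961/40 + 26538 = 1500481/40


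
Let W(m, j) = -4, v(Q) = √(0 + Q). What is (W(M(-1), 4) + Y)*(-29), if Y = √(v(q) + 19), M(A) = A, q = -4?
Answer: 116 - 29*√(19 + 2*I) ≈ -10.583 - 6.6439*I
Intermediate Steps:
v(Q) = √Q
Y = √(19 + 2*I) (Y = √(√(-4) + 19) = √(2*I + 19) = √(19 + 2*I) ≈ 4.3649 + 0.2291*I)
(W(M(-1), 4) + Y)*(-29) = (-4 + √(19 + 2*I))*(-29) = 116 - 29*√(19 + 2*I)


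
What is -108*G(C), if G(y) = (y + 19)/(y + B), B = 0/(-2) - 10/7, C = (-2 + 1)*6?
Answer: 189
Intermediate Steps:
C = -6 (C = -1*6 = -6)
B = -10/7 (B = 0*(-½) - 10*⅐ = 0 - 10/7 = -10/7 ≈ -1.4286)
G(y) = (19 + y)/(-10/7 + y) (G(y) = (y + 19)/(y - 10/7) = (19 + y)/(-10/7 + y))
-108*G(C) = -756*(19 - 6)/(-10 + 7*(-6)) = -756*13/(-10 - 42) = -756*13/(-52) = -756*(-1)*13/52 = -108*(-7/4) = 189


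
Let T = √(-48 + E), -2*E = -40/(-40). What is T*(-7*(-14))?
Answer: 49*I*√194 ≈ 682.49*I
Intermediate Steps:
E = -½ (E = -(-20)/(-40) = -(-20)*(-1)/40 = -½*1 = -½ ≈ -0.50000)
T = I*√194/2 (T = √(-48 - ½) = √(-97/2) = I*√194/2 ≈ 6.9642*I)
T*(-7*(-14)) = (I*√194/2)*(-7*(-14)) = (I*√194/2)*98 = 49*I*√194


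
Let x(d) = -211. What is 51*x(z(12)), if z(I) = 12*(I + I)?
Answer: -10761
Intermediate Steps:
z(I) = 24*I (z(I) = 12*(2*I) = 24*I)
51*x(z(12)) = 51*(-211) = -10761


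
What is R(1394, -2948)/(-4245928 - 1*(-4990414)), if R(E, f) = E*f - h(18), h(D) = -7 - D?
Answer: -1369829/248162 ≈ -5.5199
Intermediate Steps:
R(E, f) = 25 + E*f (R(E, f) = E*f - (-7 - 1*18) = E*f - (-7 - 18) = E*f - 1*(-25) = E*f + 25 = 25 + E*f)
R(1394, -2948)/(-4245928 - 1*(-4990414)) = (25 + 1394*(-2948))/(-4245928 - 1*(-4990414)) = (25 - 4109512)/(-4245928 + 4990414) = -4109487/744486 = -4109487*1/744486 = -1369829/248162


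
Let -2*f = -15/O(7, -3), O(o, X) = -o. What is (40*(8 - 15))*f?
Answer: 300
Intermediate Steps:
f = -15/14 (f = -(-15)/(2*((-1*7))) = -(-15)/(2*(-7)) = -(-15)*(-1)/(2*7) = -1/2*15/7 = -15/14 ≈ -1.0714)
(40*(8 - 15))*f = (40*(8 - 15))*(-15/14) = (40*(-7))*(-15/14) = -280*(-15/14) = 300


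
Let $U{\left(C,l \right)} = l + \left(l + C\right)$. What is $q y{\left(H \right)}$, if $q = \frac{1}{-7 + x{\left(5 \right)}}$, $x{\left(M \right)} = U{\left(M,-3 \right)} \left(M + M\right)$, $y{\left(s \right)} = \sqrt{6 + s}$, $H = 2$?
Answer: $- \frac{2 \sqrt{2}}{17} \approx -0.16638$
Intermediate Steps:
$U{\left(C,l \right)} = C + 2 l$ ($U{\left(C,l \right)} = l + \left(C + l\right) = C + 2 l$)
$x{\left(M \right)} = 2 M \left(-6 + M\right)$ ($x{\left(M \right)} = \left(M + 2 \left(-3\right)\right) \left(M + M\right) = \left(M - 6\right) 2 M = \left(-6 + M\right) 2 M = 2 M \left(-6 + M\right)$)
$q = - \frac{1}{17}$ ($q = \frac{1}{-7 + 2 \cdot 5 \left(-6 + 5\right)} = \frac{1}{-7 + 2 \cdot 5 \left(-1\right)} = \frac{1}{-7 - 10} = \frac{1}{-17} = - \frac{1}{17} \approx -0.058824$)
$q y{\left(H \right)} = - \frac{\sqrt{6 + 2}}{17} = - \frac{\sqrt{8}}{17} = - \frac{2 \sqrt{2}}{17}$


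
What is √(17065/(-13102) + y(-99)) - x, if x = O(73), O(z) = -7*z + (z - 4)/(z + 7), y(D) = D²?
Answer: 40811/80 + √1682239635974/13102 ≈ 609.13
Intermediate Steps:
O(z) = -7*z + (-4 + z)/(7 + z)
x = -40811/80 (x = (-4 - 48*73 - 7*73²)/(7 + 73) = (-4 - 3504 - 7*5329)/80 = (-4 - 3504 - 37303)/80 = (1/80)*(-40811) = -40811/80 ≈ -510.14)
√(17065/(-13102) + y(-99)) - x = √(17065/(-13102) + (-99)²) - 1*(-40811/80) = √(17065*(-1/13102) + 9801) + 40811/80 = √(-17065/13102 + 9801) + 40811/80 = √(128395637/13102) + 40811/80 = √1682239635974/13102 + 40811/80 = 40811/80 + √1682239635974/13102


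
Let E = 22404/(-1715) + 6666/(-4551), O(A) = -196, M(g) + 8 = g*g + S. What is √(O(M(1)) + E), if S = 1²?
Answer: I*√29081298421910/371665 ≈ 14.51*I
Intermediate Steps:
S = 1
M(g) = -7 + g² (M(g) = -8 + (g*g + 1) = -8 + (g² + 1) = -8 + (1 + g²) = -7 + g²)
E = -37797598/2601655 (E = 22404*(-1/1715) + 6666*(-1/4551) = -22404/1715 - 2222/1517 = -37797598/2601655 ≈ -14.528)
√(O(M(1)) + E) = √(-196 - 37797598/2601655) = √(-547721978/2601655) = I*√29081298421910/371665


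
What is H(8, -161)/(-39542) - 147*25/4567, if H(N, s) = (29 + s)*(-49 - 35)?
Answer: -97977873/90294157 ≈ -1.0851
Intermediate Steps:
H(N, s) = -2436 - 84*s (H(N, s) = (29 + s)*(-84) = -2436 - 84*s)
H(8, -161)/(-39542) - 147*25/4567 = (-2436 - 84*(-161))/(-39542) - 147*25/4567 = (-2436 + 13524)*(-1/39542) - 3675*1/4567 = 11088*(-1/39542) - 3675/4567 = -5544/19771 - 3675/4567 = -97977873/90294157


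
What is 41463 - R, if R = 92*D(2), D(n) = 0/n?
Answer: 41463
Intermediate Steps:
D(n) = 0
R = 0 (R = 92*0 = 0)
41463 - R = 41463 - 1*0 = 41463 + 0 = 41463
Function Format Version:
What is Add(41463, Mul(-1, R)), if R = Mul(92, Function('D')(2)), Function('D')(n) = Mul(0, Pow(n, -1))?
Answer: 41463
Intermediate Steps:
Function('D')(n) = 0
R = 0 (R = Mul(92, 0) = 0)
Add(41463, Mul(-1, R)) = Add(41463, Mul(-1, 0)) = Add(41463, 0) = 41463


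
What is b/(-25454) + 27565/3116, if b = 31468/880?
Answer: 38584044657/4362306520 ≈ 8.8449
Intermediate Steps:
b = 7867/220 (b = 31468*(1/880) = 7867/220 ≈ 35.759)
b/(-25454) + 27565/3116 = (7867/220)/(-25454) + 27565/3116 = (7867/220)*(-1/25454) + 27565*(1/3116) = -7867/5599880 + 27565/3116 = 38584044657/4362306520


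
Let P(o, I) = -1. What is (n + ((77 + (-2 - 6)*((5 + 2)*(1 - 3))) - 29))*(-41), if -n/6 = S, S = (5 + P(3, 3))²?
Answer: -2624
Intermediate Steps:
S = 16 (S = (5 - 1)² = 4² = 16)
n = -96 (n = -6*16 = -96)
(n + ((77 + (-2 - 6)*((5 + 2)*(1 - 3))) - 29))*(-41) = (-96 + ((77 + (-2 - 6)*((5 + 2)*(1 - 3))) - 29))*(-41) = (-96 + ((77 - 56*(-2)) - 29))*(-41) = (-96 + ((77 - 8*(-14)) - 29))*(-41) = (-96 + ((77 + 112) - 29))*(-41) = (-96 + (189 - 29))*(-41) = (-96 + 160)*(-41) = 64*(-41) = -2624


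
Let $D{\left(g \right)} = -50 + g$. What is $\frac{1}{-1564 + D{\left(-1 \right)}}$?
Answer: $- \frac{1}{1615} \approx -0.0006192$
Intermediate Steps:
$\frac{1}{-1564 + D{\left(-1 \right)}} = \frac{1}{-1564 - 51} = \frac{1}{-1615} = - \frac{1}{1615}$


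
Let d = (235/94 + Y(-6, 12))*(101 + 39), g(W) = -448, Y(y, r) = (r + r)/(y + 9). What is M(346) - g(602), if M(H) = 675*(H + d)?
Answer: 1226248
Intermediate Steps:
Y(y, r) = 2*r/(9 + y) (Y(y, r) = (2*r)/(9 + y) = 2*r/(9 + y))
d = 1470 (d = (235/94 + 2*12/(9 - 6))*(101 + 39) = (235*(1/94) + 2*12/3)*140 = (5/2 + 2*12*(⅓))*140 = (5/2 + 8)*140 = (21/2)*140 = 1470)
M(H) = 992250 + 675*H (M(H) = 675*(H + 1470) = 675*(1470 + H) = 992250 + 675*H)
M(346) - g(602) = (992250 + 675*346) - 1*(-448) = (992250 + 233550) + 448 = 1225800 + 448 = 1226248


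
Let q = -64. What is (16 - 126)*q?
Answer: 7040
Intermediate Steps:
(16 - 126)*q = (16 - 126)*(-64) = -110*(-64) = 7040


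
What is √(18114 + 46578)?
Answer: 6*√1797 ≈ 254.35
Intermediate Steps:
√(18114 + 46578) = √64692 = 6*√1797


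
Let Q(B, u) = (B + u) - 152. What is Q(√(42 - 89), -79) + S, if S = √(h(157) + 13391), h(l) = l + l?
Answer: -231 + √13705 + I*√47 ≈ -113.93 + 6.8557*I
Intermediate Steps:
Q(B, u) = -152 + B + u
h(l) = 2*l
S = √13705 (S = √(2*157 + 13391) = √(314 + 13391) = √13705 ≈ 117.07)
Q(√(42 - 89), -79) + S = (-152 + √(42 - 89) - 79) + √13705 = (-152 + √(-47) - 79) + √13705 = (-152 + I*√47 - 79) + √13705 = (-231 + I*√47) + √13705 = -231 + √13705 + I*√47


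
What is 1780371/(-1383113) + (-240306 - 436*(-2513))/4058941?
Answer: -6043358545205/5613974063333 ≈ -1.0765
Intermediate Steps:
1780371/(-1383113) + (-240306 - 436*(-2513))/4058941 = 1780371*(-1/1383113) + (-240306 - 1*(-1095668))*(1/4058941) = -1780371/1383113 + (-240306 + 1095668)*(1/4058941) = -1780371/1383113 + 855362*(1/4058941) = -1780371/1383113 + 855362/4058941 = -6043358545205/5613974063333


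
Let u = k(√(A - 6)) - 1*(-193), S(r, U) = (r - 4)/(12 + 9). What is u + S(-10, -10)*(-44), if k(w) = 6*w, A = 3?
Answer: 667/3 + 6*I*√3 ≈ 222.33 + 10.392*I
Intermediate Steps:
S(r, U) = -4/21 + r/21 (S(r, U) = (-4 + r)/21 = (-4 + r)*(1/21) = -4/21 + r/21)
u = 193 + 6*I*√3 (u = 6*√(3 - 6) - 1*(-193) = 6*√(-3) + 193 = 6*(I*√3) + 193 = 6*I*√3 + 193 = 193 + 6*I*√3 ≈ 193.0 + 10.392*I)
u + S(-10, -10)*(-44) = (193 + 6*I*√3) + (-4/21 + (1/21)*(-10))*(-44) = (193 + 6*I*√3) + (-4/21 - 10/21)*(-44) = (193 + 6*I*√3) - ⅔*(-44) = (193 + 6*I*√3) + 88/3 = 667/3 + 6*I*√3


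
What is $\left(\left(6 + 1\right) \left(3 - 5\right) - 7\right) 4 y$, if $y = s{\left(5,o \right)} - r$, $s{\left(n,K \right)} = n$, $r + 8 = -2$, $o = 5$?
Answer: $-1260$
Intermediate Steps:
$r = -10$ ($r = -8 - 2 = -10$)
$y = 15$ ($y = 5 - -10 = 5 + 10 = 15$)
$\left(\left(6 + 1\right) \left(3 - 5\right) - 7\right) 4 y = \left(\left(6 + 1\right) \left(3 - 5\right) - 7\right) 4 \cdot 15 = \left(7 \left(-2\right) - 7\right) 4 \cdot 15 = \left(-14 - 7\right) 4 \cdot 15 = \left(-21\right) 4 \cdot 15 = \left(-84\right) 15 = -1260$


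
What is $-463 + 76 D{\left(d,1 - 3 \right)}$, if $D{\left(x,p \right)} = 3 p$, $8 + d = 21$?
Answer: $-919$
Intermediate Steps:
$d = 13$ ($d = -8 + 21 = 13$)
$-463 + 76 D{\left(d,1 - 3 \right)} = -463 + 76 \cdot 3 \left(1 - 3\right) = -463 + 76 \cdot 3 \left(-2\right) = -463 + 76 \left(-6\right) = -463 - 456 = -919$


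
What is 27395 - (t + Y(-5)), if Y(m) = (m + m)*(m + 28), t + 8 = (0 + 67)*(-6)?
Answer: 28035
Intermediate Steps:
t = -410 (t = -8 + (0 + 67)*(-6) = -8 + 67*(-6) = -8 - 402 = -410)
Y(m) = 2*m*(28 + m) (Y(m) = (2*m)*(28 + m) = 2*m*(28 + m))
27395 - (t + Y(-5)) = 27395 - (-410 + 2*(-5)*(28 - 5)) = 27395 - (-410 + 2*(-5)*23) = 27395 - (-410 - 230) = 27395 - 1*(-640) = 27395 + 640 = 28035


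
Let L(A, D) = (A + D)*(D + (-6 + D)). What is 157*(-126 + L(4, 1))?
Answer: -22922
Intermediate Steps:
L(A, D) = (-6 + 2*D)*(A + D) (L(A, D) = (A + D)*(-6 + 2*D) = (-6 + 2*D)*(A + D))
157*(-126 + L(4, 1)) = 157*(-126 + (-6*4 - 6*1 + 2*1² + 2*4*1)) = 157*(-126 + (-24 - 6 + 2*1 + 8)) = 157*(-126 + (-24 - 6 + 2 + 8)) = 157*(-126 - 20) = 157*(-146) = -22922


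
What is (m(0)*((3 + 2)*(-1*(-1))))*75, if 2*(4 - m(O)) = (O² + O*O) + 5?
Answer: 1125/2 ≈ 562.50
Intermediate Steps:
m(O) = 3/2 - O² (m(O) = 4 - ((O² + O*O) + 5)/2 = 4 - ((O² + O²) + 5)/2 = 4 - (2*O² + 5)/2 = 4 - (5 + 2*O²)/2 = 4 + (-5/2 - O²) = 3/2 - O²)
(m(0)*((3 + 2)*(-1*(-1))))*75 = ((3/2 - 1*0²)*((3 + 2)*(-1*(-1))))*75 = ((3/2 - 1*0)*(5*1))*75 = ((3/2 + 0)*5)*75 = ((3/2)*5)*75 = (15/2)*75 = 1125/2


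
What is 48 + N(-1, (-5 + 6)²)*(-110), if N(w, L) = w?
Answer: 158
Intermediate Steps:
48 + N(-1, (-5 + 6)²)*(-110) = 48 - 1*(-110) = 48 + 110 = 158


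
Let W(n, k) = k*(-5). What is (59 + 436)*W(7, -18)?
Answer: 44550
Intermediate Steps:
W(n, k) = -5*k
(59 + 436)*W(7, -18) = (59 + 436)*(-5*(-18)) = 495*90 = 44550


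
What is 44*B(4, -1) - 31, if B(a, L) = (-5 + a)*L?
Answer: 13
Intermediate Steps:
B(a, L) = L*(-5 + a)
44*B(4, -1) - 31 = 44*(-(-5 + 4)) - 31 = 44*(-1*(-1)) - 31 = 44*1 - 31 = 44 - 31 = 13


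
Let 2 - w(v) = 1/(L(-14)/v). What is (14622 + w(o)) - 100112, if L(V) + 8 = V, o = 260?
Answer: -940238/11 ≈ -85476.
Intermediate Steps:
L(V) = -8 + V
w(v) = 2 + v/22 (w(v) = 2 - 1/((-8 - 14)/v) = 2 - 1/((-22/v)) = 2 - (-1)*v/22 = 2 + v/22)
(14622 + w(o)) - 100112 = (14622 + (2 + (1/22)*260)) - 100112 = (14622 + (2 + 130/11)) - 100112 = (14622 + 152/11) - 100112 = 160994/11 - 100112 = -940238/11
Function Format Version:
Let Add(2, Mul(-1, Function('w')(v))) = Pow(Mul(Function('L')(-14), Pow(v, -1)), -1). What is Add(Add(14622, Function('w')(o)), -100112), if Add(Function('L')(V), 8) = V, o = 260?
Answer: Rational(-940238, 11) ≈ -85476.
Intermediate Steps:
Function('L')(V) = Add(-8, V)
Function('w')(v) = Add(2, Mul(Rational(1, 22), v)) (Function('w')(v) = Add(2, Mul(-1, Pow(Mul(Add(-8, -14), Pow(v, -1)), -1))) = Add(2, Mul(-1, Pow(Mul(-22, Pow(v, -1)), -1))) = Add(2, Mul(-1, Mul(Rational(-1, 22), v))) = Add(2, Mul(Rational(1, 22), v)))
Add(Add(14622, Function('w')(o)), -100112) = Add(Add(14622, Add(2, Mul(Rational(1, 22), 260))), -100112) = Add(Add(14622, Add(2, Rational(130, 11))), -100112) = Add(Add(14622, Rational(152, 11)), -100112) = Add(Rational(160994, 11), -100112) = Rational(-940238, 11)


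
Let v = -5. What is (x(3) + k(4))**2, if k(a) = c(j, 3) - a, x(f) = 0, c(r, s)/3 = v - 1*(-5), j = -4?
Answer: 16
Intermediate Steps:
c(r, s) = 0 (c(r, s) = 3*(-5 - 1*(-5)) = 3*(-5 + 5) = 3*0 = 0)
k(a) = -a (k(a) = 0 - a = -a)
(x(3) + k(4))**2 = (0 - 1*4)**2 = (0 - 4)**2 = (-4)**2 = 16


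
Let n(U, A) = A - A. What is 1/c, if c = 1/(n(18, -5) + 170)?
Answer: 170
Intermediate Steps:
n(U, A) = 0
c = 1/170 (c = 1/(0 + 170) = 1/170 ≈ 0.0058824)
1/c = 1/(1/170) = 170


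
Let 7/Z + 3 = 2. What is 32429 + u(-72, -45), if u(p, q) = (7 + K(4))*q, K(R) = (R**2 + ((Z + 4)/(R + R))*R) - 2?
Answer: 63103/2 ≈ 31552.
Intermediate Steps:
Z = -7 (Z = 7/(-3 + 2) = 7/(-1) = 7*(-1) = -7)
K(R) = -7/2 + R**2 (K(R) = (R**2 + ((-7 + 4)/(R + R))*R) - 2 = (R**2 + (-3*1/(2*R))*R) - 2 = (R**2 + (-3/(2*R))*R) - 2 = (R**2 - 3/2) - 2 = (-3/2 + R**2) - 2 = -7/2 + R**2)
u(p, q) = 39*q/2 (u(p, q) = (7 + (-7/2 + 4**2))*q = (7 + (-7/2 + 16))*q = (7 + 25/2)*q = 39*q/2)
32429 + u(-72, -45) = 32429 + (39/2)*(-45) = 32429 - 1755/2 = 63103/2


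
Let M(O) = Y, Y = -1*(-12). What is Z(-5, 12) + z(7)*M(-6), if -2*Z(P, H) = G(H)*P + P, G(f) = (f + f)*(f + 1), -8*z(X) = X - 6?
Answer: 781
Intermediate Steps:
z(X) = 3/4 - X/8 (z(X) = -(X - 6)/8 = -(-6 + X)/8 = 3/4 - X/8)
Y = 12
G(f) = 2*f*(1 + f) (G(f) = (2*f)*(1 + f) = 2*f*(1 + f))
M(O) = 12
Z(P, H) = -P/2 - H*P*(1 + H) (Z(P, H) = -((2*H*(1 + H))*P + P)/2 = -(2*H*P*(1 + H) + P)/2 = -(P + 2*H*P*(1 + H))/2 = -P/2 - H*P*(1 + H))
Z(-5, 12) + z(7)*M(-6) = -1/2*(-5)*(1 + 2*12*(1 + 12)) + (3/4 - 1/8*7)*12 = -1/2*(-5)*(1 + 2*12*13) + (3/4 - 7/8)*12 = -1/2*(-5)*(1 + 312) - 1/8*12 = -1/2*(-5)*313 - 3/2 = 1565/2 - 3/2 = 781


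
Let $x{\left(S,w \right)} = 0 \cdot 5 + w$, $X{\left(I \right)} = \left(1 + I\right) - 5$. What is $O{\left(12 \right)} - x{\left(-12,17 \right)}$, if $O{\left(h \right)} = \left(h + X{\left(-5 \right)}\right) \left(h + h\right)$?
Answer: $55$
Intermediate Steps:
$X{\left(I \right)} = -4 + I$
$x{\left(S,w \right)} = w$ ($x{\left(S,w \right)} = 0 + w = w$)
$O{\left(h \right)} = 2 h \left(-9 + h\right)$ ($O{\left(h \right)} = \left(h - 9\right) \left(h + h\right) = \left(h - 9\right) 2 h = \left(-9 + h\right) 2 h = 2 h \left(-9 + h\right)$)
$O{\left(12 \right)} - x{\left(-12,17 \right)} = 2 \cdot 12 \left(-9 + 12\right) - 17 = 2 \cdot 12 \cdot 3 - 17 = 72 - 17 = 55$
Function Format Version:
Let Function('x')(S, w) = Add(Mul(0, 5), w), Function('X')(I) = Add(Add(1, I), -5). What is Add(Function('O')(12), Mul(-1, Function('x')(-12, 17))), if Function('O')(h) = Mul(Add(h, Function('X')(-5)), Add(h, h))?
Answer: 55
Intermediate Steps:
Function('X')(I) = Add(-4, I)
Function('x')(S, w) = w (Function('x')(S, w) = Add(0, w) = w)
Function('O')(h) = Mul(2, h, Add(-9, h)) (Function('O')(h) = Mul(Add(h, Add(-4, -5)), Add(h, h)) = Mul(Add(h, -9), Mul(2, h)) = Mul(Add(-9, h), Mul(2, h)) = Mul(2, h, Add(-9, h)))
Add(Function('O')(12), Mul(-1, Function('x')(-12, 17))) = Add(Mul(2, 12, Add(-9, 12)), Mul(-1, 17)) = Add(Mul(2, 12, 3), -17) = Add(72, -17) = 55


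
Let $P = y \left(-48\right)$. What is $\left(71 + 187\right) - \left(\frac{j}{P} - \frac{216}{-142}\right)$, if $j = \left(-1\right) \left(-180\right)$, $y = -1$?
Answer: $\frac{71775}{284} \approx 252.73$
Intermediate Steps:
$j = 180$
$P = 48$ ($P = \left(-1\right) \left(-48\right) = 48$)
$\left(71 + 187\right) - \left(\frac{j}{P} - \frac{216}{-142}\right) = \left(71 + 187\right) - \left(\frac{180}{48} - \frac{216}{-142}\right) = 258 - \left(180 \cdot \frac{1}{48} - - \frac{108}{71}\right) = 258 - \left(\frac{15}{4} + \frac{108}{71}\right) = 258 - \frac{1497}{284} = \frac{71775}{284}$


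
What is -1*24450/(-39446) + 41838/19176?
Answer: 1083433/386716 ≈ 2.8016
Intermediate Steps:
-1*24450/(-39446) + 41838/19176 = -24450*(-1/39446) + 41838*(1/19176) = 75/121 + 6973/3196 = 1083433/386716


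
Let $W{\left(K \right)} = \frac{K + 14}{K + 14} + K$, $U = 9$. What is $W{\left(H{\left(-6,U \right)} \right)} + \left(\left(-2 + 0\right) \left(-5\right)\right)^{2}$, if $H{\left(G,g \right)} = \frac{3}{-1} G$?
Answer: $119$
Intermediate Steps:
$H{\left(G,g \right)} = - 3 G$ ($H{\left(G,g \right)} = 3 \left(-1\right) G = - 3 G$)
$W{\left(K \right)} = 1 + K$ ($W{\left(K \right)} = \frac{14 + K}{14 + K} + K = 1 + K$)
$W{\left(H{\left(-6,U \right)} \right)} + \left(\left(-2 + 0\right) \left(-5\right)\right)^{2} = \left(1 - -18\right) + \left(\left(-2 + 0\right) \left(-5\right)\right)^{2} = \left(1 + 18\right) + \left(\left(-2\right) \left(-5\right)\right)^{2} = 19 + 10^{2} = 19 + 100 = 119$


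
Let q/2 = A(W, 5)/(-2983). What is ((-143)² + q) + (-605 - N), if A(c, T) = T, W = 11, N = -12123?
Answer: 95357551/2983 ≈ 31967.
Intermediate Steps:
q = -10/2983 (q = 2*(5/(-2983)) = 2*(5*(-1/2983)) = 2*(-5/2983) = -10/2983 ≈ -0.0033523)
((-143)² + q) + (-605 - N) = ((-143)² - 10/2983) + (-605 - 1*(-12123)) = (20449 - 10/2983) + (-605 + 12123) = 60999357/2983 + 11518 = 95357551/2983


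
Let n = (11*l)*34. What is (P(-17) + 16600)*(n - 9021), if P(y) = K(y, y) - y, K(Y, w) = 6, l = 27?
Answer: 17902971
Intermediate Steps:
P(y) = 6 - y
n = 10098 (n = (11*27)*34 = 297*34 = 10098)
(P(-17) + 16600)*(n - 9021) = ((6 - 1*(-17)) + 16600)*(10098 - 9021) = ((6 + 17) + 16600)*1077 = (23 + 16600)*1077 = 16623*1077 = 17902971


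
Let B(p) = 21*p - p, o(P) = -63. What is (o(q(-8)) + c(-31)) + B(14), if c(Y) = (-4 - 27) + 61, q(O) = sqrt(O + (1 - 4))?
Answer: 247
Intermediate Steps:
q(O) = sqrt(-3 + O) (q(O) = sqrt(O - 3) = sqrt(-3 + O))
B(p) = 20*p
c(Y) = 30 (c(Y) = -31 + 61 = 30)
(o(q(-8)) + c(-31)) + B(14) = (-63 + 30) + 20*14 = -33 + 280 = 247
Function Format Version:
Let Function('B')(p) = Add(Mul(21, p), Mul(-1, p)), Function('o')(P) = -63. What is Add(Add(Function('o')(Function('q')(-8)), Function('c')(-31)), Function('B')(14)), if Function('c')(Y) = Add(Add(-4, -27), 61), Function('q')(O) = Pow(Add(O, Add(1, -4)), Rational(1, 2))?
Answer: 247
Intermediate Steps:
Function('q')(O) = Pow(Add(-3, O), Rational(1, 2)) (Function('q')(O) = Pow(Add(O, -3), Rational(1, 2)) = Pow(Add(-3, O), Rational(1, 2)))
Function('B')(p) = Mul(20, p)
Function('c')(Y) = 30 (Function('c')(Y) = Add(-31, 61) = 30)
Add(Add(Function('o')(Function('q')(-8)), Function('c')(-31)), Function('B')(14)) = Add(Add(-63, 30), Mul(20, 14)) = Add(-33, 280) = 247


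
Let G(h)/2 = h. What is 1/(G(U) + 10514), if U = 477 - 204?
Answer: 1/11060 ≈ 9.0416e-5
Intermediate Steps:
U = 273
G(h) = 2*h
1/(G(U) + 10514) = 1/(2*273 + 10514) = 1/(546 + 10514) = 1/11060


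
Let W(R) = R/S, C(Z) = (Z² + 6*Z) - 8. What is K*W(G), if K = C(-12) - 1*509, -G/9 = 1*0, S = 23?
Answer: 0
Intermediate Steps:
G = 0 (G = -9*0 = 0)
C(Z) = -8 + Z² + 6*Z
W(R) = R/23
K = -445 (K = (-8 + (-12)² + 6*(-12)) - 1*509 = (-8 + 144 - 72) - 509 = 64 - 509 = -445)
K*W(G) = -445*0/23 = -445*0 = 0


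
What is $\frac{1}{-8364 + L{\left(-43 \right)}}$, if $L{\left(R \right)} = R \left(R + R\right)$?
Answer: $- \frac{1}{4666} \approx -0.00021432$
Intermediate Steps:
$L{\left(R \right)} = 2 R^{2}$ ($L{\left(R \right)} = R 2 R = 2 R^{2}$)
$\frac{1}{-8364 + L{\left(-43 \right)}} = \frac{1}{-8364 + 2 \left(-43\right)^{2}} = \frac{1}{-8364 + 2 \cdot 1849} = \frac{1}{-8364 + 3698} = \frac{1}{-4666} = - \frac{1}{4666}$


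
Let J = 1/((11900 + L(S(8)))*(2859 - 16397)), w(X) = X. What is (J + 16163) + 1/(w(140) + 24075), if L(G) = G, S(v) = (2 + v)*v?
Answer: 2539088079535073/157092623464 ≈ 16163.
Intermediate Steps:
S(v) = v*(2 + v)
J = -1/162185240 (J = 1/((11900 + 8*(2 + 8))*(2859 - 16397)) = 1/((11900 + 8*10)*(-13538)) = 1/((11900 + 80)*(-13538)) = 1/(11980*(-13538)) = 1/(-162185240) = -1/162185240 ≈ -6.1658e-9)
(J + 16163) + 1/(w(140) + 24075) = (-1/162185240 + 16163) + 1/(140 + 24075) = 2621400034119/162185240 + 1/24215 = 2539088079535073/157092623464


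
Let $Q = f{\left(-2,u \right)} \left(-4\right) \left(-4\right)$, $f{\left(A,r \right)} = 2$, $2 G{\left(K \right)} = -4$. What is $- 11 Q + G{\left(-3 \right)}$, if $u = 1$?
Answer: $-354$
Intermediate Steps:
$G{\left(K \right)} = -2$ ($G{\left(K \right)} = \frac{1}{2} \left(-4\right) = -2$)
$Q = 32$ ($Q = 2 \left(-4\right) \left(-4\right) = \left(-8\right) \left(-4\right) = 32$)
$- 11 Q + G{\left(-3 \right)} = \left(-11\right) 32 - 2 = -352 - 2 = -354$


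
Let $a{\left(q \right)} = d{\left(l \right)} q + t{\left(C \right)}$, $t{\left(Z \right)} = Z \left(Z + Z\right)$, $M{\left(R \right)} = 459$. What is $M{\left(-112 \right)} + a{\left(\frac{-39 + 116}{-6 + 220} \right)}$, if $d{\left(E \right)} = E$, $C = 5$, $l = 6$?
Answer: $\frac{54694}{107} \approx 511.16$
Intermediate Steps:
$t{\left(Z \right)} = 2 Z^{2}$ ($t{\left(Z \right)} = Z 2 Z = 2 Z^{2}$)
$a{\left(q \right)} = 50 + 6 q$ ($a{\left(q \right)} = 6 q + 2 \cdot 5^{2} = 6 q + 2 \cdot 25 = 6 q + 50 = 50 + 6 q$)
$M{\left(-112 \right)} + a{\left(\frac{-39 + 116}{-6 + 220} \right)} = 459 + \left(50 + 6 \frac{-39 + 116}{-6 + 220}\right) = 459 + \left(50 + 6 \cdot \frac{77}{214}\right) = 459 + \left(50 + \frac{231}{107}\right) = 459 + \frac{5581}{107} = \frac{54694}{107}$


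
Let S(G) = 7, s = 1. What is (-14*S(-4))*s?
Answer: -98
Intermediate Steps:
(-14*S(-4))*s = -14*7*1 = -98*1 = -98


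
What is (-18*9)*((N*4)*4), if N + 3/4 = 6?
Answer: -13608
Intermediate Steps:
N = 21/4 (N = -3/4 + 6 = 21/4 ≈ 5.2500)
(-18*9)*((N*4)*4) = (-18*9)*(((21/4)*4)*4) = -3402*4 = -162*84 = -13608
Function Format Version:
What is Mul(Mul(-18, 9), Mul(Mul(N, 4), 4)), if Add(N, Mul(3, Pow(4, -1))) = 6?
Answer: -13608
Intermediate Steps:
N = Rational(21, 4) (N = Add(Rational(-3, 4), 6) = Rational(21, 4) ≈ 5.2500)
Mul(Mul(-18, 9), Mul(Mul(N, 4), 4)) = Mul(Mul(-18, 9), Mul(Mul(Rational(21, 4), 4), 4)) = Mul(-162, Mul(21, 4)) = Mul(-162, 84) = -13608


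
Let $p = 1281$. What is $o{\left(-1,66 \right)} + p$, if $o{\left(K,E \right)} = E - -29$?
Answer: $1376$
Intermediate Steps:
$o{\left(K,E \right)} = 29 + E$ ($o{\left(K,E \right)} = E + 29 = 29 + E$)
$o{\left(-1,66 \right)} + p = \left(29 + 66\right) + 1281 = 95 + 1281 = 1376$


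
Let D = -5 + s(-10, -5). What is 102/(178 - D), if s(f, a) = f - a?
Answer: 51/94 ≈ 0.54255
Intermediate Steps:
D = -10 (D = -5 + (-10 - 1*(-5)) = -5 + (-10 + 5) = -5 - 5 = -10)
102/(178 - D) = 102/(178 - 1*(-10)) = 102/(178 + 10) = 102/188 = 102*(1/188) = 51/94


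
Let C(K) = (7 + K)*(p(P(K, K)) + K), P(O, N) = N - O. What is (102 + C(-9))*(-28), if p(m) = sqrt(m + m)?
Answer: -3360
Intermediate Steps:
p(m) = sqrt(2)*sqrt(m) (p(m) = sqrt(2*m) = sqrt(2)*sqrt(m))
C(K) = K*(7 + K) (C(K) = (7 + K)*(sqrt(2)*sqrt(K - K) + K) = (7 + K)*(sqrt(2)*sqrt(0) + K) = (7 + K)*(sqrt(2)*0 + K) = (7 + K)*(0 + K) = (7 + K)*K = K*(7 + K))
(102 + C(-9))*(-28) = (102 - 9*(7 - 9))*(-28) = (102 - 9*(-2))*(-28) = (102 + 18)*(-28) = 120*(-28) = -3360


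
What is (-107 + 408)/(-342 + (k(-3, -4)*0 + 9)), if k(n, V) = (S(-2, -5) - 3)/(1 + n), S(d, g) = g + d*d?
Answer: -301/333 ≈ -0.90390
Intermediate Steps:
S(d, g) = g + d²
k(n, V) = -4/(1 + n) (k(n, V) = ((-5 + (-2)²) - 3)/(1 + n) = ((-5 + 4) - 3)/(1 + n) = (-1 - 3)/(1 + n) = -4/(1 + n))
(-107 + 408)/(-342 + (k(-3, -4)*0 + 9)) = (-107 + 408)/(-342 + (-4/(1 - 3)*0 + 9)) = 301/(-342 + (-4/(-2)*0 + 9)) = 301/(-342 + (-4*(-½)*0 + 9)) = 301/(-342 + (2*0 + 9)) = 301/(-342 + (0 + 9)) = 301/(-342 + 9) = 301/(-333) = 301*(-1/333) = -301/333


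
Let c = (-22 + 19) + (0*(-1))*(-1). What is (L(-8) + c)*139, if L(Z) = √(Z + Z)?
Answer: -417 + 556*I ≈ -417.0 + 556.0*I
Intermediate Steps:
L(Z) = √2*√Z (L(Z) = √(2*Z) = √2*√Z)
c = -3 (c = -3 + 0*(-1) = -3 + 0 = -3)
(L(-8) + c)*139 = (√2*√(-8) - 3)*139 = (√2*(2*I*√2) - 3)*139 = (4*I - 3)*139 = (-3 + 4*I)*139 = -417 + 556*I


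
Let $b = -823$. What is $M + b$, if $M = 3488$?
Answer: $2665$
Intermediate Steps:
$M + b = 3488 - 823 = 2665$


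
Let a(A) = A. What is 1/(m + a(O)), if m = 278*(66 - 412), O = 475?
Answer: -1/95713 ≈ -1.0448e-5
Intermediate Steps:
m = -96188 (m = 278*(-346) = -96188)
1/(m + a(O)) = 1/(-96188 + 475) = 1/(-95713) = -1/95713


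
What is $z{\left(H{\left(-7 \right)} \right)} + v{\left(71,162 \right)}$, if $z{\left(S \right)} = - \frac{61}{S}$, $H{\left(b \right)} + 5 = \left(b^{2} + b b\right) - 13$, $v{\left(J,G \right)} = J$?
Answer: $\frac{5619}{80} \approx 70.238$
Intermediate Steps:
$H{\left(b \right)} = -18 + 2 b^{2}$ ($H{\left(b \right)} = -5 - \left(13 - b^{2} - b b\right) = -5 + \left(\left(b^{2} + b^{2}\right) - 13\right) = -5 + \left(2 b^{2} - 13\right) = -5 + \left(-13 + 2 b^{2}\right) = -18 + 2 b^{2}$)
$z{\left(H{\left(-7 \right)} \right)} + v{\left(71,162 \right)} = - \frac{61}{-18 + 2 \left(-7\right)^{2}} + 71 = - \frac{61}{-18 + 2 \cdot 49} + 71 = - \frac{61}{-18 + 98} + 71 = - \frac{61}{80} + 71 = \frac{5619}{80}$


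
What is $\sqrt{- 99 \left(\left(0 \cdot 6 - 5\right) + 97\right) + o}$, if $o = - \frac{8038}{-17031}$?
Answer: $\frac{i \sqrt{2641683689610}}{17031} \approx 95.433 i$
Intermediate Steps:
$o = \frac{8038}{17031}$ ($o = \left(-8038\right) \left(- \frac{1}{17031}\right) = \frac{8038}{17031} \approx 0.47196$)
$\sqrt{- 99 \left(\left(0 \cdot 6 - 5\right) + 97\right) + o} = \sqrt{- 99 \left(\left(0 \cdot 6 - 5\right) + 97\right) + \frac{8038}{17031}} = \sqrt{- 99 \left(\left(0 - 5\right) + 97\right) + \frac{8038}{17031}} = \sqrt{- 99 \left(-5 + 97\right) + \frac{8038}{17031}} = \sqrt{\left(-99\right) 92 + \frac{8038}{17031}} = \sqrt{-9108 + \frac{8038}{17031}} = \sqrt{- \frac{155110310}{17031}} = \frac{i \sqrt{2641683689610}}{17031}$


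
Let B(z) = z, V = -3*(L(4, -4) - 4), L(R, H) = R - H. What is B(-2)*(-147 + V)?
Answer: 318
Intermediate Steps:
V = -12 (V = -3*((4 - 1*(-4)) - 4) = -3*((4 + 4) - 4) = -3*(8 - 4) = -3*4 = -12)
B(-2)*(-147 + V) = -2*(-147 - 12) = -2*(-159) = 318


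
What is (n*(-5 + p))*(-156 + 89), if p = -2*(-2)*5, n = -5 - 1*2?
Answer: 7035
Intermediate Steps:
n = -7 (n = -5 - 2 = -7)
p = 20 (p = 4*5 = 20)
(n*(-5 + p))*(-156 + 89) = (-7*(-5 + 20))*(-156 + 89) = -7*15*(-67) = -105*(-67) = 7035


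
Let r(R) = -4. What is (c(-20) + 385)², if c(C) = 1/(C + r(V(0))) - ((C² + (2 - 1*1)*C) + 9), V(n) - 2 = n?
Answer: 9409/576 ≈ 16.335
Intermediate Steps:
V(n) = 2 + n
c(C) = -9 + 1/(-4 + C) - C - C² (c(C) = 1/(C - 4) - ((C² + (2 - 1*1)*C) + 9) = 1/(-4 + C) - ((C² + (2 - 1)*C) + 9) = 1/(-4 + C) - ((C² + 1*C) + 9) = 1/(-4 + C) - ((C² + C) + 9) = 1/(-4 + C) - ((C + C²) + 9) = 1/(-4 + C) - (9 + C + C²) = 1/(-4 + C) + (-9 - C - C²) = -9 + 1/(-4 + C) - C - C²)
(c(-20) + 385)² = ((37 - 1*(-20)³ - 5*(-20) + 3*(-20)²)/(-4 - 20) + 385)² = ((37 - 1*(-8000) + 100 + 3*400)/(-24) + 385)² = (-(37 + 8000 + 100 + 1200)/24 + 385)² = (-1/24*9337 + 385)² = (-9337/24 + 385)² = (-97/24)² = 9409/576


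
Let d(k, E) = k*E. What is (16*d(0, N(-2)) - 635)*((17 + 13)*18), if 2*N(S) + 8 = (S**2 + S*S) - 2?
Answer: -342900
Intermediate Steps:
N(S) = -5 + S**2 (N(S) = -4 + ((S**2 + S*S) - 2)/2 = -4 + ((S**2 + S**2) - 2)/2 = -4 + (2*S**2 - 2)/2 = -4 + (-2 + 2*S**2)/2 = -4 + (-1 + S**2) = -5 + S**2)
d(k, E) = E*k
(16*d(0, N(-2)) - 635)*((17 + 13)*18) = (16*((-5 + (-2)**2)*0) - 635)*((17 + 13)*18) = (16*((-5 + 4)*0) - 635)*(30*18) = (16*(-1*0) - 635)*540 = (16*0 - 635)*540 = (0 - 635)*540 = -635*540 = -342900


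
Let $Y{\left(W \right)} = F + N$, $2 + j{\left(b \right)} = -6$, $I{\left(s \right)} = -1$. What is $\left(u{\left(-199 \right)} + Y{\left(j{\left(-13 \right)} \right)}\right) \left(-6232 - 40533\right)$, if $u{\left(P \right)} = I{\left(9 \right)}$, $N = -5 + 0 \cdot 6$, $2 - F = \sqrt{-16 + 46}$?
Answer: $187060 + 46765 \sqrt{30} \approx 4.432 \cdot 10^{5}$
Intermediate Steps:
$j{\left(b \right)} = -8$ ($j{\left(b \right)} = -2 - 6 = -8$)
$F = 2 - \sqrt{30}$ ($F = 2 - \sqrt{-16 + 46} = 2 - \sqrt{30} \approx -3.4772$)
$N = -5$ ($N = -5 + 0 = -5$)
$Y{\left(W \right)} = -3 - \sqrt{30}$ ($Y{\left(W \right)} = \left(2 - \sqrt{30}\right) - 5 = -3 - \sqrt{30}$)
$u{\left(P \right)} = -1$
$\left(u{\left(-199 \right)} + Y{\left(j{\left(-13 \right)} \right)}\right) \left(-6232 - 40533\right) = \left(-1 - \left(3 + \sqrt{30}\right)\right) \left(-6232 - 40533\right) = \left(-4 - \sqrt{30}\right) \left(-46765\right) = 187060 + 46765 \sqrt{30}$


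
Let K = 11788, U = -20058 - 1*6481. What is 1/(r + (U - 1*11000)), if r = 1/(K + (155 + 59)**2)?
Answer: -57584/2161645775 ≈ -2.6639e-5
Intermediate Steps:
U = -26539 (U = -20058 - 6481 = -26539)
r = 1/57584 (r = 1/(11788 + (155 + 59)**2) = 1/(11788 + 214**2) = 1/(11788 + 45796) = 1/57584 ≈ 1.7366e-5)
1/(r + (U - 1*11000)) = 1/(1/57584 + (-26539 - 1*11000)) = 1/(1/57584 + (-26539 - 11000)) = 1/(1/57584 - 37539) = 1/(-2161645775/57584) = -57584/2161645775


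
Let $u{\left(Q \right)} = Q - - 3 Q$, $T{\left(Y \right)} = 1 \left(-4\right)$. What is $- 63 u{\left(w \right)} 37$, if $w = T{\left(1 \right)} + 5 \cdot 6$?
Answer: $-242424$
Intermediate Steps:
$T{\left(Y \right)} = -4$
$w = 26$ ($w = -4 + 5 \cdot 6 = -4 + 30 = 26$)
$u{\left(Q \right)} = 4 Q$ ($u{\left(Q \right)} = Q + 3 Q = 4 Q$)
$- 63 u{\left(w \right)} 37 = - 63 \cdot 4 \cdot 26 \cdot 37 = \left(-63\right) 104 \cdot 37 = \left(-6552\right) 37 = -242424$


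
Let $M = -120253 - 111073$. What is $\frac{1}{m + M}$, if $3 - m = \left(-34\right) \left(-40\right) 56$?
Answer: $- \frac{1}{307483} \approx -3.2522 \cdot 10^{-6}$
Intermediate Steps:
$M = -231326$ ($M = -120253 - 111073 = -231326$)
$m = -76157$ ($m = 3 - \left(-34\right) \left(-40\right) 56 = 3 - 1360 \cdot 56 = 3 - 76160 = -76157$)
$\frac{1}{m + M} = \frac{1}{-76157 - 231326} = \frac{1}{-307483} = - \frac{1}{307483}$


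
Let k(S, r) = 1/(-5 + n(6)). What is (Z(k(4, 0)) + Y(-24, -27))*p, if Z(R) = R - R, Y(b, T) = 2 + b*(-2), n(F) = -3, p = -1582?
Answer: -79100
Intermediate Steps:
Y(b, T) = 2 - 2*b
k(S, r) = -1/8 (k(S, r) = 1/(-5 - 3) = 1/(-8) = -1/8)
Z(R) = 0
(Z(k(4, 0)) + Y(-24, -27))*p = (0 + (2 - 2*(-24)))*(-1582) = (0 + (2 + 48))*(-1582) = (0 + 50)*(-1582) = 50*(-1582) = -79100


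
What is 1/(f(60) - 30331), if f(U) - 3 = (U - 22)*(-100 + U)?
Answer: -1/31848 ≈ -3.1399e-5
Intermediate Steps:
f(U) = 3 + (-100 + U)*(-22 + U) (f(U) = 3 + (U - 22)*(-100 + U) = 3 + (-22 + U)*(-100 + U) = 3 + (-100 + U)*(-22 + U))
1/(f(60) - 30331) = 1/((2203 + 60² - 122*60) - 30331) = 1/((2203 + 3600 - 7320) - 30331) = 1/(-1517 - 30331) = 1/(-31848) = -1/31848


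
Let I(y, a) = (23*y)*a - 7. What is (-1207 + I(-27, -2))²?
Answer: 784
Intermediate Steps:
I(y, a) = -7 + 23*a*y (I(y, a) = 23*a*y - 7 = -7 + 23*a*y)
(-1207 + I(-27, -2))² = (-1207 + (-7 + 23*(-2)*(-27)))² = (-1207 + (-7 + 1242))² = (-1207 + 1235)² = 28² = 784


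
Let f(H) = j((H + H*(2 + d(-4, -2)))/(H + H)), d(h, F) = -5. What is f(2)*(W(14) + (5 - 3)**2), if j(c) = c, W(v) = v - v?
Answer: -4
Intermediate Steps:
W(v) = 0
f(H) = -1 (f(H) = (H + H*(2 - 5))/(H + H) = (H + H*(-3))/((2*H)) = (H - 3*H)*(1/(2*H)) = (-2*H)*(1/(2*H)) = -1)
f(2)*(W(14) + (5 - 3)**2) = -(0 + (5 - 3)**2) = -(0 + 2**2) = -(0 + 4) = -1*4 = -4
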